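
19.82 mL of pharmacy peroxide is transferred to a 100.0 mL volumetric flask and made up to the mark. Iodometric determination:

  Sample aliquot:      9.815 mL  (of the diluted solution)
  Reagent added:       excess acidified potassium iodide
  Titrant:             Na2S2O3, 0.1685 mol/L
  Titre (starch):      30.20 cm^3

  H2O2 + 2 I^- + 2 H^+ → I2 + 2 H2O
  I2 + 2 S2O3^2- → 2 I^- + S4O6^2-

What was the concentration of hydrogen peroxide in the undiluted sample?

1.308 mol/L

n(S2O3^2-) = 0.03020 × 0.1685 = 5.089 × 10^-3 mol
n(I2) = n(S2O3^2-)/2 = 2.544 × 10^-3 mol
n(H2O2) in the aliquot = 2.544 × 10^-3 mol (1:1 ratio)
[H2O2]_dilute = 2.544 × 10^-3 / 0.009815 = 0.2592 mol/L
[H2O2]_original = 0.2592 × 100.0/19.82 = 1.308 mol/L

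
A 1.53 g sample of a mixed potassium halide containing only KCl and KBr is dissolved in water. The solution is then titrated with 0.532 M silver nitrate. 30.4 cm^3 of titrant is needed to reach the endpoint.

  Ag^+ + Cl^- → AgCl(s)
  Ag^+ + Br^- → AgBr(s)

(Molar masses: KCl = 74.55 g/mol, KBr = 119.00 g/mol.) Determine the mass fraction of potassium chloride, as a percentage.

n(AgNO3) = 0.0304 × 0.532 = 0.0162 mol
Let x = n(KCl), y = n(KBr).
Titrant: 1x + 1y = 0.0162;  mass: 74.55x + 119.00y = 1.53
Solving, x = 8.88 × 10^-3 mol, y = 7.30 × 10^-3 mol
mass of KCl = 8.88 × 10^-3 × 74.55 = 0.662 g
% KCl = 0.662 / 1.53 × 100 = 43.3 %

43.3 %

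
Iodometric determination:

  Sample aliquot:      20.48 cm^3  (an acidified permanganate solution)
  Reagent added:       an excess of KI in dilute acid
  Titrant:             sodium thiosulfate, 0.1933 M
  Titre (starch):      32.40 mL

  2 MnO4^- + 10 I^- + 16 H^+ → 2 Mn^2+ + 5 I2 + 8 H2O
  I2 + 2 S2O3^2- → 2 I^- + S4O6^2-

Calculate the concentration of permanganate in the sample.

0.06116 M

n(S2O3^2-) = 0.03240 × 0.1933 = 6.263 × 10^-3 mol
n(I2) = n(S2O3^2-)/2 = 3.131 × 10^-3 mol
From the 2:5 ratio, n(MnO4^-) in the aliquot = 2/5 × 3.131 × 10^-3 = 1.253 × 10^-3 mol
[MnO4^-] = 1.253 × 10^-3 / 0.02048 = 0.06116 mol/L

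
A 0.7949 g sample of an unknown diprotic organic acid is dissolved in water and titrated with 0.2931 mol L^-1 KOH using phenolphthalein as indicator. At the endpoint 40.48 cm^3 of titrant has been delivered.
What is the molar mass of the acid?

n(KOH) = 0.04048 L × 0.2931 mol/L = 0.01186 mol
From the 1:2 ratio, n(H2A) = 1/2 × 0.01186 = 5.932 × 10^-3 mol
M = m / n = 0.7949 g / 5.932 × 10^-3 mol = 134.0 g/mol

134.0 g/mol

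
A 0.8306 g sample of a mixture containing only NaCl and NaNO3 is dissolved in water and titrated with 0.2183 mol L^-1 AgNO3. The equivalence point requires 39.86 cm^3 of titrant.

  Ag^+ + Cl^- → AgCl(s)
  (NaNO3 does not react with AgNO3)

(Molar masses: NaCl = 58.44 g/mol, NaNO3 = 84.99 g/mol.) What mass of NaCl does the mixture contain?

0.5085 g

n(AgNO3) = 0.03986 × 0.2183 = 8.701 × 10^-3 mol
Let x = n(NaCl), y = n(NaNO3).
Titrant: 1x = 8.701 × 10^-3;  mass: 58.44x + 84.99y = 0.8306
Solving, x = 8.701 × 10^-3 mol, y = 3.790 × 10^-3 mol
mass of NaCl = 8.701 × 10^-3 × 58.44 = 0.5085 g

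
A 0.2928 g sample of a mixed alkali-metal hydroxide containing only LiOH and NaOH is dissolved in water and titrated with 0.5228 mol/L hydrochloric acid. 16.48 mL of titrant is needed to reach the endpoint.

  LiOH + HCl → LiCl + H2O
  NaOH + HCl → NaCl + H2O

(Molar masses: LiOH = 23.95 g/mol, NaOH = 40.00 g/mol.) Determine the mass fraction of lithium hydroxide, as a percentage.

n(HCl) = 0.01648 × 0.5228 = 8.616 × 10^-3 mol
Let x = n(LiOH), y = n(NaOH).
Titrant: 1x + 1y = 8.616 × 10^-3;  mass: 23.95x + 40.00y = 0.2928
Solving, x = 3.229 × 10^-3 mol, y = 5.386 × 10^-3 mol
mass of LiOH = 3.229 × 10^-3 × 23.95 = 0.07734 g
% LiOH = 0.07734 / 0.2928 × 100 = 26.41 %

26.41 %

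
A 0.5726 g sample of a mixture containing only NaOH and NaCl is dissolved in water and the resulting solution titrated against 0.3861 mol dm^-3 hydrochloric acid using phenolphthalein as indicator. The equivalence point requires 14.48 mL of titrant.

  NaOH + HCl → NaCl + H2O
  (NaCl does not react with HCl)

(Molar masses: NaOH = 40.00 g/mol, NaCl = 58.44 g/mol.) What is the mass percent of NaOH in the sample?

39.06 %

n(HCl) = 0.01448 × 0.3861 = 5.591 × 10^-3 mol
Let x = n(NaOH), y = n(NaCl).
Titrant: 1x = 5.591 × 10^-3;  mass: 40.00x + 58.44y = 0.5726
Solving, x = 5.591 × 10^-3 mol, y = 5.971 × 10^-3 mol
mass of NaOH = 5.591 × 10^-3 × 40.00 = 0.2236 g
% NaOH = 0.2236 / 0.5726 × 100 = 39.06 %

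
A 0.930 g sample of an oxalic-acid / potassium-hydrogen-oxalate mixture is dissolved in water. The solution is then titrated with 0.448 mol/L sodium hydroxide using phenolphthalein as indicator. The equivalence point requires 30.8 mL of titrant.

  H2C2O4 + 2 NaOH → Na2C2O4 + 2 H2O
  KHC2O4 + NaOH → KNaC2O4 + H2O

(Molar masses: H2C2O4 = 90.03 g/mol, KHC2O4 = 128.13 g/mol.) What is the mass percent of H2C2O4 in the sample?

n(NaOH) = 0.0308 × 0.448 = 0.0138 mol
Let x = n(H2C2O4), y = n(KHC2O4).
Titrant: 2x + 1y = 0.0138;  mass: 90.03x + 128.13y = 0.930
Solving, x = 5.04 × 10^-3 mol, y = 3.72 × 10^-3 mol
mass of H2C2O4 = 5.04 × 10^-3 × 90.03 = 0.454 g
% H2C2O4 = 0.454 / 0.930 × 100 = 48.8 %

48.8 %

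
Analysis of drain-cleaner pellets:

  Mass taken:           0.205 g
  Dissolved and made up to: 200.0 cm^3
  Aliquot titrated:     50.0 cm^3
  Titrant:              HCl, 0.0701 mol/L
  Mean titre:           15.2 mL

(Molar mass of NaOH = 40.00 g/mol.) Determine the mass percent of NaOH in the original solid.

NaOH + HCl → NaCl + H2O
n(HCl) per titration = 0.0152 × 0.0701 = 1.07 × 10^-3 mol
n(NaOH) in each aliquot = 1.07 × 10^-3 mol (1:1 ratio)
n(NaOH) in the whole flask = 1.07 × 10^-3 × 200.0/50.0 = 4.26 × 10^-3 mol
mass of NaOH = 4.26 × 10^-3 × 40.00 = 0.170 g
% NaOH = 0.170 / 0.205 × 100 = 83.2 %

83.2 %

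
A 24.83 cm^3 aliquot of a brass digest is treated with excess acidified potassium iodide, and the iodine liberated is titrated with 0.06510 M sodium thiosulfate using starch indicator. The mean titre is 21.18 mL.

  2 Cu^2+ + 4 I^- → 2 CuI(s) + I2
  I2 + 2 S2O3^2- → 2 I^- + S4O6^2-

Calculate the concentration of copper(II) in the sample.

n(S2O3^2-) = 0.02118 × 0.06510 = 1.379 × 10^-3 mol
n(I2) = n(S2O3^2-)/2 = 6.894 × 10^-4 mol
From the 2:1 ratio, n(Cu2+) in the aliquot = 2/1 × 6.894 × 10^-4 = 1.379 × 10^-3 mol
[Cu2+] = 1.379 × 10^-3 / 0.02483 = 0.05553 mol/L

0.05553 M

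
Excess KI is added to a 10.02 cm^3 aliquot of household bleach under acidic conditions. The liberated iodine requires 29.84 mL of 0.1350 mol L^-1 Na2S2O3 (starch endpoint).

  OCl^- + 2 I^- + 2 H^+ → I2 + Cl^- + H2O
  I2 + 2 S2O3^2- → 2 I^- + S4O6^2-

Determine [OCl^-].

0.2010 mol/L

n(S2O3^2-) = 0.02984 × 0.1350 = 4.028 × 10^-3 mol
n(I2) = n(S2O3^2-)/2 = 2.014 × 10^-3 mol
n(OCl^-) in the aliquot = 2.014 × 10^-3 mol (1:1 ratio)
[OCl^-] = 2.014 × 10^-3 / 0.01002 = 0.2010 mol/L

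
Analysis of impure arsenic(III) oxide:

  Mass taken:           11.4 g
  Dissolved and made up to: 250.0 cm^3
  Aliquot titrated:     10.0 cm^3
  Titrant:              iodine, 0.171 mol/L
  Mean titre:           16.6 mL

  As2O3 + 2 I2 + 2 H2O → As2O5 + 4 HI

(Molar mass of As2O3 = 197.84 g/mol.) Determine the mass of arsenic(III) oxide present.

7.02 g

n(I2) per titration = 0.0166 × 0.171 = 2.84 × 10^-3 mol
From the 1:2 ratio, n(As2O3) in each aliquot = 1/2 × 2.84 × 10^-3 = 1.42 × 10^-3 mol
n(As2O3) in the whole flask = 1.42 × 10^-3 × 250.0/10.0 = 0.0355 mol
mass of As2O3 = 0.0355 × 197.84 = 7.02 g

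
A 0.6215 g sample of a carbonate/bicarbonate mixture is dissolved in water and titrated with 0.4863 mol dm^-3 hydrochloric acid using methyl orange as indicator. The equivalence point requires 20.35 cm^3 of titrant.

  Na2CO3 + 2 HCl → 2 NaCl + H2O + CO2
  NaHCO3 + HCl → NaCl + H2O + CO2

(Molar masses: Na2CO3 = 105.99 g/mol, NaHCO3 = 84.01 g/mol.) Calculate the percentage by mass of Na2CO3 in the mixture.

n(HCl) = 0.02035 × 0.4863 = 9.896 × 10^-3 mol
Let x = n(Na2CO3), y = n(NaHCO3).
Titrant: 2x + 1y = 9.896 × 10^-3;  mass: 105.99x + 84.01y = 0.6215
Solving, x = 3.384 × 10^-3 mol, y = 3.129 × 10^-3 mol
mass of Na2CO3 = 3.384 × 10^-3 × 105.99 = 0.3586 g
% Na2CO3 = 0.3586 / 0.6215 × 100 = 57.70 %

57.70 %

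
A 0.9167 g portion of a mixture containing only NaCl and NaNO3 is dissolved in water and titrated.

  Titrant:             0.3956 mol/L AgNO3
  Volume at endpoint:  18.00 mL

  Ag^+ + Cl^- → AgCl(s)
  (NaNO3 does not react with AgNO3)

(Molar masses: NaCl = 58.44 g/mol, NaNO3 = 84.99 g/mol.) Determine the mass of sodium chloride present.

0.4161 g

n(AgNO3) = 0.01800 × 0.3956 = 7.121 × 10^-3 mol
Let x = n(NaCl), y = n(NaNO3).
Titrant: 1x = 7.121 × 10^-3;  mass: 58.44x + 84.99y = 0.9167
Solving, x = 7.121 × 10^-3 mol, y = 5.890 × 10^-3 mol
mass of NaCl = 7.121 × 10^-3 × 58.44 = 0.4161 g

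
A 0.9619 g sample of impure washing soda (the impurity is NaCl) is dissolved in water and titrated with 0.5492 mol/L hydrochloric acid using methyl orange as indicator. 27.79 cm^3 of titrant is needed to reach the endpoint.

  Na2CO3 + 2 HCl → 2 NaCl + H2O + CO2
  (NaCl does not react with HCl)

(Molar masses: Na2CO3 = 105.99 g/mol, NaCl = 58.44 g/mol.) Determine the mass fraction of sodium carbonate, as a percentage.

n(HCl) = 0.02779 × 0.5492 = 0.01526 mol
Let x = n(Na2CO3), y = n(NaCl).
Titrant: 2x = 0.01526;  mass: 105.99x + 58.44y = 0.9619
Solving, x = 7.631 × 10^-3 mol, y = 2.619 × 10^-3 mol
mass of Na2CO3 = 7.631 × 10^-3 × 105.99 = 0.8088 g
% Na2CO3 = 0.8088 / 0.9619 × 100 = 84.09 %

84.09 %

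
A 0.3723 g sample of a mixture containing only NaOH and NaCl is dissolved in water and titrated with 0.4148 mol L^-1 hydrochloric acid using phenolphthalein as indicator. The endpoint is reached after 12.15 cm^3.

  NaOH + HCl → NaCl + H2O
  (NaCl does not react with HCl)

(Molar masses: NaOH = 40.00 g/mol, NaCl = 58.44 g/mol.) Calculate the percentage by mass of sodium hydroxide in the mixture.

54.15 %

n(HCl) = 0.01215 × 0.4148 = 5.040 × 10^-3 mol
Let x = n(NaOH), y = n(NaCl).
Titrant: 1x = 5.040 × 10^-3;  mass: 40.00x + 58.44y = 0.3723
Solving, x = 5.040 × 10^-3 mol, y = 2.921 × 10^-3 mol
mass of NaOH = 5.040 × 10^-3 × 40.00 = 0.2016 g
% NaOH = 0.2016 / 0.3723 × 100 = 54.15 %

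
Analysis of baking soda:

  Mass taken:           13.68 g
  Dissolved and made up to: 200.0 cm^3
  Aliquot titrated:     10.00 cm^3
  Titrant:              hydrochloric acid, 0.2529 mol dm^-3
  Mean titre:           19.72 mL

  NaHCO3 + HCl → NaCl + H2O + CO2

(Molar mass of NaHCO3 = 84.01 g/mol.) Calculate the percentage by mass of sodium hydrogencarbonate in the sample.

n(HCl) per titration = 0.01972 × 0.2529 = 4.987 × 10^-3 mol
n(NaHCO3) in each aliquot = 4.987 × 10^-3 mol (1:1 ratio)
n(NaHCO3) in the whole flask = 4.987 × 10^-3 × 200.0/10.00 = 0.09974 mol
mass of NaHCO3 = 0.09974 × 84.01 = 8.379 g
% NaHCO3 = 8.379 / 13.68 × 100 = 61.25 %

61.25 %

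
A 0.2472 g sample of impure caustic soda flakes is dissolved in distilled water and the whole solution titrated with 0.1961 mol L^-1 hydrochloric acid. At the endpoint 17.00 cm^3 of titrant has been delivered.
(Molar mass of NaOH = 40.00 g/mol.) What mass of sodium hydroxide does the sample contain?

NaOH + HCl → NaCl + H2O
n(HCl) = 0.01700 L × 0.1961 mol/L = 3.334 × 10^-3 mol
n(NaOH) = 3.334 × 10^-3 mol (1:1 ratio)
mass of NaOH = 3.334 × 10^-3 × 40.00 g/mol = 0.1333 g

0.1333 g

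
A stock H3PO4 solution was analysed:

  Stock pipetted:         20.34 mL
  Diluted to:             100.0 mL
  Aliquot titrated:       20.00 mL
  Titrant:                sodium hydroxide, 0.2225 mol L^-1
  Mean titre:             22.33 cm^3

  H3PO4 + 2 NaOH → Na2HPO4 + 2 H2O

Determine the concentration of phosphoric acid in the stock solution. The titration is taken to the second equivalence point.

n(NaOH) = 0.02233 × 0.2225 = 4.968 × 10^-3 mol
From the 1:2 ratio, n(H3PO4) in the aliquot = 1/2 × 4.968 × 10^-3 = 2.484 × 10^-3 mol
[H3PO4]_dilute = 2.484 × 10^-3 / 0.02000 = 0.1242 mol/L
Dilution factor = 100.0 / 20.34 = 4.916
[H3PO4]_stock = 0.1242 × 4.916 = 0.6107 mol/L

0.6107 mol/L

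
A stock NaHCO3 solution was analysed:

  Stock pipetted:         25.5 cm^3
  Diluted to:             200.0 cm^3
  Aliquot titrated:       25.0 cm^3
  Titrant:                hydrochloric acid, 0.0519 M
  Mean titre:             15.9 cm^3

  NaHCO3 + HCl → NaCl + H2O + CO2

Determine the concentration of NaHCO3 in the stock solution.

0.259 M

n(HCl) = 0.0159 × 0.0519 = 8.25 × 10^-4 mol
n(NaHCO3) in the aliquot = 8.25 × 10^-4 mol (1:1 ratio)
[NaHCO3]_dilute = 8.25 × 10^-4 / 0.0250 = 0.0330 mol/L
Dilution factor = 200.0 / 25.5 = 7.843
[NaHCO3]_stock = 0.0330 × 7.843 = 0.259 mol/L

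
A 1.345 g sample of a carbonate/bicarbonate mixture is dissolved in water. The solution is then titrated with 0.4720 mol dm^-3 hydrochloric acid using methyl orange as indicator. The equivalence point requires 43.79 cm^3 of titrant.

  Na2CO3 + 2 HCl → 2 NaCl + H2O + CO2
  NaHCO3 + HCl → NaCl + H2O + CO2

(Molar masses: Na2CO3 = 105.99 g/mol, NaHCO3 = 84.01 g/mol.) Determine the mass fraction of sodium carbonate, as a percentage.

n(HCl) = 0.04379 × 0.4720 = 0.02067 mol
Let x = n(Na2CO3), y = n(NaHCO3).
Titrant: 2x + 1y = 0.02067;  mass: 105.99x + 84.01y = 1.345
Solving, x = 6.310 × 10^-3 mol, y = 8.049 × 10^-3 mol
mass of Na2CO3 = 6.310 × 10^-3 × 105.99 = 0.6688 g
% Na2CO3 = 0.6688 / 1.345 × 100 = 49.72 %

49.72 %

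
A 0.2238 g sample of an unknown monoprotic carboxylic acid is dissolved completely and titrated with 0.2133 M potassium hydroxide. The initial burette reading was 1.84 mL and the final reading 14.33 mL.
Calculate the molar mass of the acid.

84.01 g/mol

n(KOH) = 0.01249 L × 0.2133 mol/L = 2.664 × 10^-3 mol
n(HA) = 2.664 × 10^-3 mol (1:1 ratio)
M = m / n = 0.2238 g / 2.664 × 10^-3 mol = 84.01 g/mol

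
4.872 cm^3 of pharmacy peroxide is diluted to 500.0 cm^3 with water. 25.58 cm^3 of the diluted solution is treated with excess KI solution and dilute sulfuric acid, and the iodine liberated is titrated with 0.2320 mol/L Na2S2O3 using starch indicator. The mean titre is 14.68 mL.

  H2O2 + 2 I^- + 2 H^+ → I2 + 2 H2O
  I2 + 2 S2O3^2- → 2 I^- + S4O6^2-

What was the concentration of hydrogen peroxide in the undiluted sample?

6.832 mol/L

n(S2O3^2-) = 0.01468 × 0.2320 = 3.406 × 10^-3 mol
n(I2) = n(S2O3^2-)/2 = 1.703 × 10^-3 mol
n(H2O2) in the aliquot = 1.703 × 10^-3 mol (1:1 ratio)
[H2O2]_dilute = 1.703 × 10^-3 / 0.02558 = 0.06657 mol/L
[H2O2]_original = 0.06657 × 500.0/4.872 = 6.832 mol/L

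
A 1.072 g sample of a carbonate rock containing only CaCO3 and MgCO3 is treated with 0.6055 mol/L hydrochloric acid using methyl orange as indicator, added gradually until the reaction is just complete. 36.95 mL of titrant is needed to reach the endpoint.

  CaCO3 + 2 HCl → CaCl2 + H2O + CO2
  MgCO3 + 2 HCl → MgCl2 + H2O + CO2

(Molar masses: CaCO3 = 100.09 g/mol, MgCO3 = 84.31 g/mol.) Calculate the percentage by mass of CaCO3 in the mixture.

76.24 %

n(HCl) = 0.03695 × 0.6055 = 0.02237 mol
Let x = n(CaCO3), y = n(MgCO3).
Titrant: 2x + 2y = 0.02237;  mass: 100.09x + 84.31y = 1.072
Solving, x = 8.166 × 10^-3 mol, y = 3.021 × 10^-3 mol
mass of CaCO3 = 8.166 × 10^-3 × 100.09 = 0.8173 g
% CaCO3 = 0.8173 / 1.072 × 100 = 76.24 %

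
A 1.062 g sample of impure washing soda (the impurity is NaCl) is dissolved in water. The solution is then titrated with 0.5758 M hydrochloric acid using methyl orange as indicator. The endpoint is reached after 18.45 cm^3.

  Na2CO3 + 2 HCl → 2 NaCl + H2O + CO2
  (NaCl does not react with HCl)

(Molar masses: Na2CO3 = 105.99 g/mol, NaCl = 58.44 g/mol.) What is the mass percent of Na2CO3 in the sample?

n(HCl) = 0.01845 × 0.5758 = 0.01062 mol
Let x = n(Na2CO3), y = n(NaCl).
Titrant: 2x = 0.01062;  mass: 105.99x + 58.44y = 1.062
Solving, x = 5.312 × 10^-3 mol, y = 8.539 × 10^-3 mol
mass of Na2CO3 = 5.312 × 10^-3 × 105.99 = 0.5630 g
% Na2CO3 = 0.5630 / 1.062 × 100 = 53.01 %

53.01 %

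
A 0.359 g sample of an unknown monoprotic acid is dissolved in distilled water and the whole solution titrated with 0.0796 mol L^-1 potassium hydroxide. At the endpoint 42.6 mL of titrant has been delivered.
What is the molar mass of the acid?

106 g/mol

n(KOH) = 0.0426 L × 0.0796 mol/L = 3.39 × 10^-3 mol
n(HA) = 3.39 × 10^-3 mol (1:1 ratio)
M = m / n = 0.359 g / 3.39 × 10^-3 mol = 106 g/mol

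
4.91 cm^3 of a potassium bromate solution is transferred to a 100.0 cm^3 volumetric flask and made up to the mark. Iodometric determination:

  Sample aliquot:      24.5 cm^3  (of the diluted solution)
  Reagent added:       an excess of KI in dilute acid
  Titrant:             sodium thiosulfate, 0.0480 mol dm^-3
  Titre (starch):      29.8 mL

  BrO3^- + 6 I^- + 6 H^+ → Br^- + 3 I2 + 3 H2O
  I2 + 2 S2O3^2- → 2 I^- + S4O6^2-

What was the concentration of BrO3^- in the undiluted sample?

0.198 mol/L

n(S2O3^2-) = 0.0298 × 0.0480 = 1.43 × 10^-3 mol
n(I2) = n(S2O3^2-)/2 = 7.15 × 10^-4 mol
From the 1:3 ratio, n(BrO3^-) in the aliquot = 1/3 × 7.15 × 10^-4 = 2.38 × 10^-4 mol
[BrO3^-]_dilute = 2.38 × 10^-4 / 0.0245 = 0.00973 mol/L
[BrO3^-]_original = 0.00973 × 100.0/4.91 = 0.198 mol/L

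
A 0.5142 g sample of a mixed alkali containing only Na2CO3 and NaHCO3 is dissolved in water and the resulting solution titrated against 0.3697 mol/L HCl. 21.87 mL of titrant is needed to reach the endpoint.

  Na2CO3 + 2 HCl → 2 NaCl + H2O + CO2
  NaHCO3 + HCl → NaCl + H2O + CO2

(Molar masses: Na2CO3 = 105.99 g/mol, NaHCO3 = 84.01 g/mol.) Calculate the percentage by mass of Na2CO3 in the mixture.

n(HCl) = 0.02187 × 0.3697 = 8.085 × 10^-3 mol
Let x = n(Na2CO3), y = n(NaHCO3).
Titrant: 2x + 1y = 8.085 × 10^-3;  mass: 105.99x + 84.01y = 0.5142
Solving, x = 2.661 × 10^-3 mol, y = 2.764 × 10^-3 mol
mass of Na2CO3 = 2.661 × 10^-3 × 105.99 = 0.2820 g
% Na2CO3 = 0.2820 / 0.5142 × 100 = 54.85 %

54.85 %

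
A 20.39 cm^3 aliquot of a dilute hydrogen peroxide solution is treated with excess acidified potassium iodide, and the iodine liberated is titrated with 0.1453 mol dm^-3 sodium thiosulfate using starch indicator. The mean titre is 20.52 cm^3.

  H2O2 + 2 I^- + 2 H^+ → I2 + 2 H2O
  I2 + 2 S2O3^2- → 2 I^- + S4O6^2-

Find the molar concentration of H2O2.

n(S2O3^2-) = 0.02052 × 0.1453 = 2.982 × 10^-3 mol
n(I2) = n(S2O3^2-)/2 = 1.491 × 10^-3 mol
n(H2O2) in the aliquot = 1.491 × 10^-3 mol (1:1 ratio)
[H2O2] = 1.491 × 10^-3 / 0.02039 = 0.07311 mol/L

0.07311 mol/L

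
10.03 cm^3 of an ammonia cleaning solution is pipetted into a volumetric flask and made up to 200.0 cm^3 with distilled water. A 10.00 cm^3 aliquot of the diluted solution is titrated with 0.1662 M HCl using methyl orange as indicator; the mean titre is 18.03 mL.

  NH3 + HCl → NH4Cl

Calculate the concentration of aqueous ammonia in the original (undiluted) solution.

5.975 M

n(HCl) = 0.01803 × 0.1662 = 2.997 × 10^-3 mol
n(NH3) in the aliquot = 2.997 × 10^-3 mol (1:1 ratio)
[NH3]_dilute = 2.997 × 10^-3 / 0.01000 = 0.2997 mol/L
Dilution factor = 200.0 / 10.03 = 19.94
[NH3]_stock = 0.2997 × 19.94 = 5.975 mol/L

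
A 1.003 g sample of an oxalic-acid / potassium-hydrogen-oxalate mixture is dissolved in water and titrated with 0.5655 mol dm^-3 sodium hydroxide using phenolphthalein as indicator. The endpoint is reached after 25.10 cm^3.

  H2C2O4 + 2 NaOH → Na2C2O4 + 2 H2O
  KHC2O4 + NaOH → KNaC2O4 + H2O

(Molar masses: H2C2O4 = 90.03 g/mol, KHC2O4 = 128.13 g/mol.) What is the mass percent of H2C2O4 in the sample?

n(NaOH) = 0.02510 × 0.5655 = 0.01419 mol
Let x = n(H2C2O4), y = n(KHC2O4).
Titrant: 2x + 1y = 0.01419;  mass: 90.03x + 128.13y = 1.003
Solving, x = 4.907 × 10^-3 mol, y = 4.380 × 10^-3 mol
mass of H2C2O4 = 4.907 × 10^-3 × 90.03 = 0.4418 g
% H2C2O4 = 0.4418 / 1.003 × 100 = 44.05 %

44.05 %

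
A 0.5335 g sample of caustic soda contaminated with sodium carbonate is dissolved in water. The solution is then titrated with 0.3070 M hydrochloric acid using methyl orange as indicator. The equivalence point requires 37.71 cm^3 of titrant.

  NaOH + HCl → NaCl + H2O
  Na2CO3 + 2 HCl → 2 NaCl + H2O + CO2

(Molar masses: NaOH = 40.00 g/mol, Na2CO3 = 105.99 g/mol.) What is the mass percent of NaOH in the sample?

n(HCl) = 0.03771 × 0.3070 = 0.01158 mol
Let x = n(NaOH), y = n(Na2CO3).
Titrant: 1x + 2y = 0.01158;  mass: 40.00x + 105.99y = 0.5335
Solving, x = 6.158 × 10^-3 mol, y = 2.710 × 10^-3 mol
mass of NaOH = 6.158 × 10^-3 × 40.00 = 0.2463 g
% NaOH = 0.2463 / 0.5335 × 100 = 46.17 %

46.17 %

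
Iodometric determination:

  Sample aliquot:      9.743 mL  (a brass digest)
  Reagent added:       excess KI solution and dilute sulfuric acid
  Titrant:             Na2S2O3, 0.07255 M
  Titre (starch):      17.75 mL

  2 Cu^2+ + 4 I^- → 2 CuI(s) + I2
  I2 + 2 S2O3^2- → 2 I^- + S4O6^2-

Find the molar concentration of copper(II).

n(S2O3^2-) = 0.01775 × 0.07255 = 1.288 × 10^-3 mol
n(I2) = n(S2O3^2-)/2 = 6.439 × 10^-4 mol
From the 2:1 ratio, n(Cu2+) in the aliquot = 2/1 × 6.439 × 10^-4 = 1.288 × 10^-3 mol
[Cu2+] = 1.288 × 10^-3 / 0.009743 = 0.1322 mol/L

0.1322 M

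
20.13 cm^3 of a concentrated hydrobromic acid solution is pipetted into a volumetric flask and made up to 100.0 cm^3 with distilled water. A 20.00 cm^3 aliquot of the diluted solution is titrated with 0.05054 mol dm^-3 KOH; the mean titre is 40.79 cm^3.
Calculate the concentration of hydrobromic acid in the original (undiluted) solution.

HBr + KOH → KBr + H2O
n(KOH) = 0.04079 × 0.05054 = 2.062 × 10^-3 mol
n(HBr) in the aliquot = 2.062 × 10^-3 mol (1:1 ratio)
[HBr]_dilute = 2.062 × 10^-3 / 0.02000 = 0.1031 mol/L
Dilution factor = 100.0 / 20.13 = 4.968
[HBr]_stock = 0.1031 × 4.968 = 0.5121 mol/L

0.5121 mol/L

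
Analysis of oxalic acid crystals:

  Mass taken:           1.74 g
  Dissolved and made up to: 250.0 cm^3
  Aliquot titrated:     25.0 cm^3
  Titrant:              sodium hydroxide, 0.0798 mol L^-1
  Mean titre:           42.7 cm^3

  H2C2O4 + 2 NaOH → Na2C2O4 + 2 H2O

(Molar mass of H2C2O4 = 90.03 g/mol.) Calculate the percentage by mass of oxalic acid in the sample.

88.2 %

n(NaOH) per titration = 0.0427 × 0.0798 = 3.41 × 10^-3 mol
From the 1:2 ratio, n(H2C2O4) in each aliquot = 1/2 × 3.41 × 10^-3 = 1.70 × 10^-3 mol
n(H2C2O4) in the whole flask = 1.70 × 10^-3 × 250.0/25.0 = 0.0170 mol
mass of H2C2O4 = 0.0170 × 90.03 = 1.53 g
% H2C2O4 = 1.53 / 1.74 × 100 = 88.2 %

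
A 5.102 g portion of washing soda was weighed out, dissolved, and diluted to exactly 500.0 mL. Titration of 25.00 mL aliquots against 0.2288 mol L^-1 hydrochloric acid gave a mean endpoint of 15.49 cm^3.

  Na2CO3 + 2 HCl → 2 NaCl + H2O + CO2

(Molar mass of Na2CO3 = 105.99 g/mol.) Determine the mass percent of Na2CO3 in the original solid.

73.63 %

n(HCl) per titration = 0.01549 × 0.2288 = 3.544 × 10^-3 mol
From the 1:2 ratio, n(Na2CO3) in each aliquot = 1/2 × 3.544 × 10^-3 = 1.772 × 10^-3 mol
n(Na2CO3) in the whole flask = 1.772 × 10^-3 × 500.0/25.00 = 0.03544 mol
mass of Na2CO3 = 0.03544 × 105.99 = 3.756 g
% Na2CO3 = 3.756 / 5.102 × 100 = 73.63 %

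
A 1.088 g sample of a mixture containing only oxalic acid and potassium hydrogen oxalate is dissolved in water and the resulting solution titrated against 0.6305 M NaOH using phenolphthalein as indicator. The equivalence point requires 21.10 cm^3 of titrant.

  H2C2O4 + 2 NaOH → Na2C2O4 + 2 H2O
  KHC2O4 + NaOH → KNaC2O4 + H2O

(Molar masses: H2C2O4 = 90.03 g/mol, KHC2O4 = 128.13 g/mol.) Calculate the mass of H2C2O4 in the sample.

n(NaOH) = 0.02110 × 0.6305 = 0.01330 mol
Let x = n(H2C2O4), y = n(KHC2O4).
Titrant: 2x + 1y = 0.01330;  mass: 90.03x + 128.13y = 1.088
Solving, x = 3.709 × 10^-3 mol, y = 5.885 × 10^-3 mol
mass of H2C2O4 = 3.709 × 10^-3 × 90.03 = 0.3339 g

0.3339 g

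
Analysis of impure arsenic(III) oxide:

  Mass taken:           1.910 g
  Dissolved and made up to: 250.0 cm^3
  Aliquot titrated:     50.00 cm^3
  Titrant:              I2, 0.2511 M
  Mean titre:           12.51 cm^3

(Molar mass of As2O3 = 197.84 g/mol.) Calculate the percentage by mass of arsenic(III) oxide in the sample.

81.34 %

As2O3 + 2 I2 + 2 H2O → As2O5 + 4 HI
n(I2) per titration = 0.01251 × 0.2511 = 3.141 × 10^-3 mol
From the 1:2 ratio, n(As2O3) in each aliquot = 1/2 × 3.141 × 10^-3 = 1.571 × 10^-3 mol
n(As2O3) in the whole flask = 1.571 × 10^-3 × 250.0/50.00 = 7.853 × 10^-3 mol
mass of As2O3 = 7.853 × 10^-3 × 197.84 = 1.554 g
% As2O3 = 1.554 / 1.910 × 100 = 81.34 %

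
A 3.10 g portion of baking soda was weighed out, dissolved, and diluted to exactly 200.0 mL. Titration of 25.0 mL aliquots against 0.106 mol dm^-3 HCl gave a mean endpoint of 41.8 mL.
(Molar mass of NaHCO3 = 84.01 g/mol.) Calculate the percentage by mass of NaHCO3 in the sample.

96.1 %

NaHCO3 + HCl → NaCl + H2O + CO2
n(HCl) per titration = 0.0418 × 0.106 = 4.43 × 10^-3 mol
n(NaHCO3) in each aliquot = 4.43 × 10^-3 mol (1:1 ratio)
n(NaHCO3) in the whole flask = 4.43 × 10^-3 × 200.0/25.0 = 0.0354 mol
mass of NaHCO3 = 0.0354 × 84.01 = 2.98 g
% NaHCO3 = 2.98 / 3.10 × 100 = 96.1 %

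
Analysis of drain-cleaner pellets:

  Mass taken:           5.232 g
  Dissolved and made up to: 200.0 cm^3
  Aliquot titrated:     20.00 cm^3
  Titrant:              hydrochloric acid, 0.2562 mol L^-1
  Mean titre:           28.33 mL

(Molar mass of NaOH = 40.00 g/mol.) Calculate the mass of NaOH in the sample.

NaOH + HCl → NaCl + H2O
n(HCl) per titration = 0.02833 × 0.2562 = 7.258 × 10^-3 mol
n(NaOH) in each aliquot = 7.258 × 10^-3 mol (1:1 ratio)
n(NaOH) in the whole flask = 7.258 × 10^-3 × 200.0/20.00 = 0.07258 mol
mass of NaOH = 0.07258 × 40.00 = 2.903 g

2.903 g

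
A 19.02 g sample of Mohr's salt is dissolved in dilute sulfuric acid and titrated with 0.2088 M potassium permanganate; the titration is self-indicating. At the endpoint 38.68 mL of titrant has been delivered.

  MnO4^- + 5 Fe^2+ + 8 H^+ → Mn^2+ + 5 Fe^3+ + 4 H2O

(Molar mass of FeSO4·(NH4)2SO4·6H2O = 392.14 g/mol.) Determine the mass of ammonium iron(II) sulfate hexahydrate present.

15.84 g

n(KMnO4) = 0.03868 L × 0.2088 mol/L = 8.076 × 10^-3 mol
From the 5:1 ratio, n(FeSO4·(NH4)2SO4·6H2O) = 5/1 × 8.076 × 10^-3 = 0.04038 mol
mass of FeSO4·(NH4)2SO4·6H2O = 0.04038 × 392.14 g/mol = 15.84 g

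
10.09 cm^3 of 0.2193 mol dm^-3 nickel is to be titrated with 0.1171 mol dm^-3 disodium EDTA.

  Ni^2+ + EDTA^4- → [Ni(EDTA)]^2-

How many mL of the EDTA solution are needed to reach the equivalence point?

n(Ni2+) = 0.01009 L × 0.2193 mol/L = 2.213 × 10^-3 mol
n(EDTA) = 2.213 × 10^-3 mol (1:1 stoichiometry)
V(EDTA) = 2.213 × 10^-3 mol / 0.1171 mol/L = 0.01890 L = 18.90 mL

18.90 mL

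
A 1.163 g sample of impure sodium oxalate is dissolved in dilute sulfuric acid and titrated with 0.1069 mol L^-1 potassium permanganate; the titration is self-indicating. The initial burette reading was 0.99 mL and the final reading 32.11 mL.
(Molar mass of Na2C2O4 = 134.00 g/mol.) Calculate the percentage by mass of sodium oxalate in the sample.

95.83 %

2 MnO4^- + 5 C2O4^2- + 16 H^+ → 2 Mn^2+ + 10 CO2 + 8 H2O
n(KMnO4) = 0.03112 L × 0.1069 mol/L = 3.327 × 10^-3 mol
From the 5:2 ratio, n(Na2C2O4) = 5/2 × 3.327 × 10^-3 = 8.317 × 10^-3 mol
mass of Na2C2O4 = 8.317 × 10^-3 × 134.00 g/mol = 1.114 g
% Na2C2O4 = 1.114 / 1.163 × 100 = 95.83 %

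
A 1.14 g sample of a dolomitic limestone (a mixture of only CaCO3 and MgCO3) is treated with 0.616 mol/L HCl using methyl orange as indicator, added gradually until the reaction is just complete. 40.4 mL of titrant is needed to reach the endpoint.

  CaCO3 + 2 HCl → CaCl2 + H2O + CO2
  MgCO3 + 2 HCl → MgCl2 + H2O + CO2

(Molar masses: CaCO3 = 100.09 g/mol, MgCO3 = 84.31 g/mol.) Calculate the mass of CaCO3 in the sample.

n(HCl) = 0.0404 × 0.616 = 0.0249 mol
Let x = n(CaCO3), y = n(MgCO3).
Titrant: 2x + 2y = 0.0249;  mass: 100.09x + 84.31y = 1.14
Solving, x = 5.76 × 10^-3 mol, y = 6.68 × 10^-3 mol
mass of CaCO3 = 5.76 × 10^-3 × 100.09 = 0.577 g

0.577 g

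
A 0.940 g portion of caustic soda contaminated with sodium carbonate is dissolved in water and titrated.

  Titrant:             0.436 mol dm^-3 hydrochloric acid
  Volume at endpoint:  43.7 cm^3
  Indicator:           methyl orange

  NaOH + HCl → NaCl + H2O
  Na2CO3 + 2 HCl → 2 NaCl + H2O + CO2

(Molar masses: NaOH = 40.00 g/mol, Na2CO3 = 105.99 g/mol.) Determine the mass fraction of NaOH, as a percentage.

n(HCl) = 0.0437 × 0.436 = 0.0191 mol
Let x = n(NaOH), y = n(Na2CO3).
Titrant: 1x + 2y = 0.0191;  mass: 40.00x + 105.99y = 0.940
Solving, x = 5.37 × 10^-3 mol, y = 6.84 × 10^-3 mol
mass of NaOH = 5.37 × 10^-3 × 40.00 = 0.215 g
% NaOH = 0.215 / 0.940 × 100 = 22.8 %

22.8 %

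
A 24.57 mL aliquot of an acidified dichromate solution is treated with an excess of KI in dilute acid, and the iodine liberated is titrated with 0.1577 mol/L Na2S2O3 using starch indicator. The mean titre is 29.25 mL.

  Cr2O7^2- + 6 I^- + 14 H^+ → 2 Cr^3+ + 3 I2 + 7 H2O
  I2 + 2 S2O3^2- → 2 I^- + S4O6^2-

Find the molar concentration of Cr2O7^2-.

0.03129 mol/L

n(S2O3^2-) = 0.02925 × 0.1577 = 4.613 × 10^-3 mol
n(I2) = n(S2O3^2-)/2 = 2.306 × 10^-3 mol
From the 1:3 ratio, n(Cr2O7^2-) in the aliquot = 1/3 × 2.306 × 10^-3 = 7.688 × 10^-4 mol
[Cr2O7^2-] = 7.688 × 10^-4 / 0.02457 = 0.03129 mol/L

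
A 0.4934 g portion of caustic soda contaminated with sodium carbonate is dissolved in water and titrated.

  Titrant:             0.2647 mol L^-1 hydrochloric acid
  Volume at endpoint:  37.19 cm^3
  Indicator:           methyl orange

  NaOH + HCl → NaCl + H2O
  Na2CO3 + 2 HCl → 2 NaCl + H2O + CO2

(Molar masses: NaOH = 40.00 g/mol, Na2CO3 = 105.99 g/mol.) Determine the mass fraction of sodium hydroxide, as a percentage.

n(HCl) = 0.03719 × 0.2647 = 9.844 × 10^-3 mol
Let x = n(NaOH), y = n(Na2CO3).
Titrant: 1x + 2y = 9.844 × 10^-3;  mass: 40.00x + 105.99y = 0.4934
Solving, x = 2.177 × 10^-3 mol, y = 3.833 × 10^-3 mol
mass of NaOH = 2.177 × 10^-3 × 40.00 = 0.08709 g
% NaOH = 0.08709 / 0.4934 × 100 = 17.65 %

17.65 %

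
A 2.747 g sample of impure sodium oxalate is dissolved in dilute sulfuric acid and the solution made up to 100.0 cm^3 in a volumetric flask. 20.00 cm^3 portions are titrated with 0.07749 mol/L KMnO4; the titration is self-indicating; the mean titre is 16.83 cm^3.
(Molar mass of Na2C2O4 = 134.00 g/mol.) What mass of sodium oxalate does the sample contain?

2.184 g

2 MnO4^- + 5 C2O4^2- + 16 H^+ → 2 Mn^2+ + 10 CO2 + 8 H2O
n(KMnO4) per titration = 0.01683 × 0.07749 = 1.304 × 10^-3 mol
From the 5:2 ratio, n(Na2C2O4) in each aliquot = 5/2 × 1.304 × 10^-3 = 3.260 × 10^-3 mol
n(Na2C2O4) in the whole flask = 3.260 × 10^-3 × 100.0/20.00 = 0.01630 mol
mass of Na2C2O4 = 0.01630 × 134.00 = 2.184 g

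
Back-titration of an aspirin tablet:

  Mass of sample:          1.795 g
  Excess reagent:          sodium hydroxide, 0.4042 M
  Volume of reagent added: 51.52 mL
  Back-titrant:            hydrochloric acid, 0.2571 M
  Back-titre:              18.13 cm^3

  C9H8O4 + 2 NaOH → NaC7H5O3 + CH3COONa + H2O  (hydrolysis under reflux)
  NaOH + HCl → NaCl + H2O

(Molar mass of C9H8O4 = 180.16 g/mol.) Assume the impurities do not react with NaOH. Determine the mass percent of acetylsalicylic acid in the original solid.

81.11 %

n(NaOH) added = 0.05152 × 0.4042 = 0.02082 mol
n(HCl) used in back-titration = 0.01813 × 0.2571 = 4.661 × 10^-3 mol
n(NaOH) left over = 4.661 × 10^-3 mol (1:1 ratio)
n(NaOH) consumed by analyte = 0.02082 − 4.661 × 10^-3 = 0.01616 mol
From the 1:2 ratio, n(C9H8O4) = 1/2 × 0.01616 = 8.082 × 10^-3 mol
mass of C9H8O4 = 8.082 × 10^-3 × 180.16 = 1.456 g
% C9H8O4 = 1.456 / 1.795 × 100 = 81.11 %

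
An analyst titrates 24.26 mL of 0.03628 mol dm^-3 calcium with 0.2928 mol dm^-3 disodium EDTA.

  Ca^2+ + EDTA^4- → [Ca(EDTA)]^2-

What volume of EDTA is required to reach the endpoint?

n(Ca2+) = 0.02426 L × 0.03628 mol/L = 8.802 × 10^-4 mol
n(EDTA) = 8.802 × 10^-4 mol (1:1 stoichiometry)
V(EDTA) = 8.802 × 10^-4 mol / 0.2928 mol/L = 0.003006 L = 3.006 mL

3.006 mL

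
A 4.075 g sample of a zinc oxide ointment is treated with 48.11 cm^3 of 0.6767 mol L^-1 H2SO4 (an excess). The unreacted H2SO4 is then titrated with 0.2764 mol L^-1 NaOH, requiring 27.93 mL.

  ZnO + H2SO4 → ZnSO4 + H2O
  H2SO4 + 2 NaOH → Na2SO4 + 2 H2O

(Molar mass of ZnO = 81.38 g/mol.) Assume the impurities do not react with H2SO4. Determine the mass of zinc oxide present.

n(H2SO4) added = 0.04811 × 0.6767 = 0.03256 mol
n(NaOH) used in back-titration = 0.02793 × 0.2764 = 7.720 × 10^-3 mol
From the 1:2 ratio, n(H2SO4) left over = 1/2 × 7.720 × 10^-3 = 3.860 × 10^-3 mol
n(H2SO4) consumed by analyte = 0.03256 − 3.860 × 10^-3 = 0.02870 mol
n(ZnO) = 0.02870 mol (1:1 ratio)
mass of ZnO = 0.02870 × 81.38 = 2.335 g

2.335 g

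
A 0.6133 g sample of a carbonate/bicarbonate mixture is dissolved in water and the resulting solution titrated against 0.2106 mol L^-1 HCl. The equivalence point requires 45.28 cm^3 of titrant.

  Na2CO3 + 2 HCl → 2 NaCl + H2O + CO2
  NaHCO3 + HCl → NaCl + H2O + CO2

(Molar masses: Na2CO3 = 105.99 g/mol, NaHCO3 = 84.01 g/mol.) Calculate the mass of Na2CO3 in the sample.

n(HCl) = 0.04528 × 0.2106 = 9.536 × 10^-3 mol
Let x = n(Na2CO3), y = n(NaHCO3).
Titrant: 2x + 1y = 9.536 × 10^-3;  mass: 105.99x + 84.01y = 0.6133
Solving, x = 3.028 × 10^-3 mol, y = 3.480 × 10^-3 mol
mass of Na2CO3 = 3.028 × 10^-3 × 105.99 = 0.3209 g

0.3209 g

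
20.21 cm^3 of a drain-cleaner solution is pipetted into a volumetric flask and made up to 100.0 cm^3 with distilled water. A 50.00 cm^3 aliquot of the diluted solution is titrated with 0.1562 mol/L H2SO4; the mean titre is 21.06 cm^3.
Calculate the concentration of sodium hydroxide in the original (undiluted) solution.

0.6511 mol/L

2 NaOH + H2SO4 → Na2SO4 + 2 H2O
n(H2SO4) = 0.02106 × 0.1562 = 3.290 × 10^-3 mol
From the 2:1 ratio, n(NaOH) in the aliquot = 2/1 × 3.290 × 10^-3 = 6.579 × 10^-3 mol
[NaOH]_dilute = 6.579 × 10^-3 / 0.05000 = 0.1316 mol/L
Dilution factor = 100.0 / 20.21 = 4.948
[NaOH]_stock = 0.1316 × 4.948 = 0.6511 mol/L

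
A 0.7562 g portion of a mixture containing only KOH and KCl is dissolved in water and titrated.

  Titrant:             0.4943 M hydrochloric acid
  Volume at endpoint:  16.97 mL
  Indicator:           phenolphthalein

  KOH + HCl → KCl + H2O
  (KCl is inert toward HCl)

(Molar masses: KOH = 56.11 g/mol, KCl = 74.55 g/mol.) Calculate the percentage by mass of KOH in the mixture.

62.24 %

n(HCl) = 0.01697 × 0.4943 = 8.388 × 10^-3 mol
Let x = n(KOH), y = n(KCl).
Titrant: 1x = 8.388 × 10^-3;  mass: 56.11x + 74.55y = 0.7562
Solving, x = 8.388 × 10^-3 mol, y = 3.830 × 10^-3 mol
mass of KOH = 8.388 × 10^-3 × 56.11 = 0.4707 g
% KOH = 0.4707 / 0.7562 × 100 = 62.24 %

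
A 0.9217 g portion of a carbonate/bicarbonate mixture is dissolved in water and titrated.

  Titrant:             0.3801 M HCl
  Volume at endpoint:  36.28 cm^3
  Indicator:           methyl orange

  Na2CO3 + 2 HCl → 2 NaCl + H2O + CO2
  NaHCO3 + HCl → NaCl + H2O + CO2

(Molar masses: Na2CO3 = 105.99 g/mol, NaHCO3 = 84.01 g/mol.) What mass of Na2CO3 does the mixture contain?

0.4046 g

n(HCl) = 0.03628 × 0.3801 = 0.01379 mol
Let x = n(Na2CO3), y = n(NaHCO3).
Titrant: 2x + 1y = 0.01379;  mass: 105.99x + 84.01y = 0.9217
Solving, x = 3.818 × 10^-3 mol, y = 6.155 × 10^-3 mol
mass of Na2CO3 = 3.818 × 10^-3 × 105.99 = 0.4046 g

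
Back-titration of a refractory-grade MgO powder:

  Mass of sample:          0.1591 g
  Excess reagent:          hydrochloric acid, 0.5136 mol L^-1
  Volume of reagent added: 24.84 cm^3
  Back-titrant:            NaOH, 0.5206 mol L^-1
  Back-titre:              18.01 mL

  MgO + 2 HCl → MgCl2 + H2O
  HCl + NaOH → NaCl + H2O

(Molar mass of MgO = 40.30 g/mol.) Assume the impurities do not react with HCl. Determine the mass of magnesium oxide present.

0.06814 g

n(HCl) added = 0.02484 × 0.5136 = 0.01276 mol
n(NaOH) used in back-titration = 0.01801 × 0.5206 = 9.376 × 10^-3 mol
n(HCl) left over = 9.376 × 10^-3 mol (1:1 ratio)
n(HCl) consumed by analyte = 0.01276 − 9.376 × 10^-3 = 3.382 × 10^-3 mol
From the 1:2 ratio, n(MgO) = 1/2 × 3.382 × 10^-3 = 1.691 × 10^-3 mol
mass of MgO = 1.691 × 10^-3 × 40.30 = 0.06814 g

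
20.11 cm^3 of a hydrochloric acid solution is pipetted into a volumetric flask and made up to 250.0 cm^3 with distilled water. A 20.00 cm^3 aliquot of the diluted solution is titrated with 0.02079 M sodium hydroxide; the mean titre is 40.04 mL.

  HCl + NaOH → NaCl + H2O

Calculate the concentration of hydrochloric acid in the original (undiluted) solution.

n(NaOH) = 0.04004 × 0.02079 = 8.324 × 10^-4 mol
n(HCl) in the aliquot = 8.324 × 10^-4 mol (1:1 ratio)
[HCl]_dilute = 8.324 × 10^-4 / 0.02000 = 0.04162 mol/L
Dilution factor = 250.0 / 20.11 = 12.43
[HCl]_stock = 0.04162 × 12.43 = 0.5174 mol/L

0.5174 M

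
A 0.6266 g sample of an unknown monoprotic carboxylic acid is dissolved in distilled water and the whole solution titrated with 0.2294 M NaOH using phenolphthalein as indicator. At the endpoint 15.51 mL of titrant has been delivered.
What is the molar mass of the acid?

176.1 g/mol

n(NaOH) = 0.01551 L × 0.2294 mol/L = 3.558 × 10^-3 mol
n(HA) = 3.558 × 10^-3 mol (1:1 ratio)
M = m / n = 0.6266 g / 3.558 × 10^-3 mol = 176.1 g/mol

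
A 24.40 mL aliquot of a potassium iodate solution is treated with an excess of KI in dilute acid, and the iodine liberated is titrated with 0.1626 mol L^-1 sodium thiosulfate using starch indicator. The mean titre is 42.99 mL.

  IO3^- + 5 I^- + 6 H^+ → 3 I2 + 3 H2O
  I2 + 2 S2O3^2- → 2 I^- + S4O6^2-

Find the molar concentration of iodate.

n(S2O3^2-) = 0.04299 × 0.1626 = 6.990 × 10^-3 mol
n(I2) = n(S2O3^2-)/2 = 3.495 × 10^-3 mol
From the 1:3 ratio, n(IO3^-) in the aliquot = 1/3 × 3.495 × 10^-3 = 1.165 × 10^-3 mol
[IO3^-] = 1.165 × 10^-3 / 0.02440 = 0.04775 mol/L

0.04775 mol/L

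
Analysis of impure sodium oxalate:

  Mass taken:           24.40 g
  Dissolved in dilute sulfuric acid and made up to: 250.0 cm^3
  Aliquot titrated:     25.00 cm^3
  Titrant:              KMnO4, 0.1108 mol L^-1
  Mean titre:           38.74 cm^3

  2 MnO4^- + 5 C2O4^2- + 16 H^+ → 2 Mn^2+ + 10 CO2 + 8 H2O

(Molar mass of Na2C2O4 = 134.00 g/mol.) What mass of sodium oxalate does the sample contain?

14.38 g

n(KMnO4) per titration = 0.03874 × 0.1108 = 4.292 × 10^-3 mol
From the 5:2 ratio, n(Na2C2O4) in each aliquot = 5/2 × 4.292 × 10^-3 = 0.01073 mol
n(Na2C2O4) in the whole flask = 0.01073 × 250.0/25.00 = 0.1073 mol
mass of Na2C2O4 = 0.1073 × 134.00 = 14.38 g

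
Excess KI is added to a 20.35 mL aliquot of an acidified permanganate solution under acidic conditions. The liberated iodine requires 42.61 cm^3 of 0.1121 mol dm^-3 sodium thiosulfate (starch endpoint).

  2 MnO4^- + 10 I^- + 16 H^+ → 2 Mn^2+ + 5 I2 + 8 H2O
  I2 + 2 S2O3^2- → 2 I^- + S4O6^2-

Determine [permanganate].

n(S2O3^2-) = 0.04261 × 0.1121 = 4.777 × 10^-3 mol
n(I2) = n(S2O3^2-)/2 = 2.388 × 10^-3 mol
From the 2:5 ratio, n(MnO4^-) in the aliquot = 2/5 × 2.388 × 10^-3 = 9.553 × 10^-4 mol
[MnO4^-] = 9.553 × 10^-4 / 0.02035 = 0.04694 mol/L

0.04694 mol/L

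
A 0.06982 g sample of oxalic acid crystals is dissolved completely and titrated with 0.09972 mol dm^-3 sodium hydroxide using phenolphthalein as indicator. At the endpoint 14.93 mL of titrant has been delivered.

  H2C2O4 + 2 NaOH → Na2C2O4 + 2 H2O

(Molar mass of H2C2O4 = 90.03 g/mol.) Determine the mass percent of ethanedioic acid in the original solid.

95.99 %

n(NaOH) = 0.01493 L × 0.09972 mol/L = 1.489 × 10^-3 mol
From the 1:2 ratio, n(H2C2O4) = 1/2 × 1.489 × 10^-3 = 7.444 × 10^-4 mol
mass of H2C2O4 = 7.444 × 10^-4 × 90.03 g/mol = 0.06702 g
% H2C2O4 = 0.06702 / 0.06982 × 100 = 95.99 %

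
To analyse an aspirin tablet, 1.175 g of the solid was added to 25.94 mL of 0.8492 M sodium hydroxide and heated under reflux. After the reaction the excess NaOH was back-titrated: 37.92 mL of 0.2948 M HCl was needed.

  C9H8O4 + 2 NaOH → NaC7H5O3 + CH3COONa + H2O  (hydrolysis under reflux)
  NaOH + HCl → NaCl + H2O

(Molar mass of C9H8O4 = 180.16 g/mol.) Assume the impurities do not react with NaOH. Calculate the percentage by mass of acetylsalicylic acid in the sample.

n(NaOH) added = 0.02594 × 0.8492 = 0.02203 mol
n(HCl) used in back-titration = 0.03792 × 0.2948 = 0.01118 mol
n(NaOH) left over = 0.01118 mol (1:1 ratio)
n(NaOH) consumed by analyte = 0.02203 − 0.01118 = 0.01085 mol
From the 1:2 ratio, n(C9H8O4) = 1/2 × 0.01085 = 5.425 × 10^-3 mol
mass of C9H8O4 = 5.425 × 10^-3 × 180.16 = 0.9773 g
% C9H8O4 = 0.9773 / 1.175 × 100 = 83.18 %

83.18 %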